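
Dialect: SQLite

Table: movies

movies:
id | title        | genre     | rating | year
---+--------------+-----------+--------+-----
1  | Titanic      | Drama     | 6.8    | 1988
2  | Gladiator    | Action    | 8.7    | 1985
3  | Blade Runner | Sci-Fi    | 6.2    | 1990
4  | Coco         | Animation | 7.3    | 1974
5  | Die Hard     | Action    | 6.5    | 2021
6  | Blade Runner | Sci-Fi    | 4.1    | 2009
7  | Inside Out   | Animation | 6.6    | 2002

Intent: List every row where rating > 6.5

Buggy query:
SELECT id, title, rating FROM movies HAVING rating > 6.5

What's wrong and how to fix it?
Bug: HAVING filters the output of aggregation, but this query has no GROUP BY and no aggregate functions, so SQLite rejects it (HAVING clause on a non-aggregate query); the condition here is per row

Fix: Replace HAVING with WHERE since the condition applies to individual rows

Corrected query:
SELECT id, title, rating FROM movies WHERE rating > 6.5

Result:
id | title      | rating
---+------------+-------
1  | Titanic    | 6.8   
2  | Gladiator  | 8.7   
4  | Coco       | 7.3   
7  | Inside Out | 6.6   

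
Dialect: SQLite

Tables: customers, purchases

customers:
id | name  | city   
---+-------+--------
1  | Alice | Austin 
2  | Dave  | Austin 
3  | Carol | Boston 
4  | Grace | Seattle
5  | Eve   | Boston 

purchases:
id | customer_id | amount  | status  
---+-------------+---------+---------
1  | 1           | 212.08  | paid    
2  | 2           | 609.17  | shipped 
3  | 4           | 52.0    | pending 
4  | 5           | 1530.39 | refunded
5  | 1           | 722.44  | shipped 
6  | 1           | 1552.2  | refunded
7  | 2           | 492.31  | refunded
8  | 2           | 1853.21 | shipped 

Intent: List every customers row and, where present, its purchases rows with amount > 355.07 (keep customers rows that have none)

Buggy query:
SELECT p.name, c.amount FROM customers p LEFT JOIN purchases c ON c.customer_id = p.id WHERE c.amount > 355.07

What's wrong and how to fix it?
Bug: A WHERE condition on the right-hand table after LEFT JOIN drops unmatched parents

Fix: Move the right-table condition into the ON clause so unmatched parents are kept

Corrected query:
SELECT p.name, c.amount FROM customers p LEFT JOIN purchases c ON c.customer_id = p.id AND c.amount > 355.07

Result:
name  | amount 
------+--------
Alice | 722.44 
Alice | 1552.2 
Dave  | 492.31 
Dave  | 609.17 
Dave  | 1853.21
Carol | NULL   
Grace | NULL   
Eve   | 1530.39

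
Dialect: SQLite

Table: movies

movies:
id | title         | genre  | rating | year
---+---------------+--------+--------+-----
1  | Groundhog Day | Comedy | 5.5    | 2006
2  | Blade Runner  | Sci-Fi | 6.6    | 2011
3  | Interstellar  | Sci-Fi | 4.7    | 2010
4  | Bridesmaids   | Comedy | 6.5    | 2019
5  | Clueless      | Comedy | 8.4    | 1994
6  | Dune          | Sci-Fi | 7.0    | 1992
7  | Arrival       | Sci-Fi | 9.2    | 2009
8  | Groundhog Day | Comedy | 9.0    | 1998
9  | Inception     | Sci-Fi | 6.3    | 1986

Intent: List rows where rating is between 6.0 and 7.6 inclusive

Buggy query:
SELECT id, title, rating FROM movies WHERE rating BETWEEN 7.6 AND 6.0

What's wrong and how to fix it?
Bug: BETWEEN expects the lower bound first; with 7.6 AND 6.0 the range is empty

Fix: Swap the bounds so the smaller value comes first

Corrected query:
SELECT id, title, rating FROM movies WHERE rating BETWEEN 6.0 AND 7.6

Result:
id | title        | rating
---+--------------+-------
2  | Blade Runner | 6.6   
4  | Bridesmaids  | 6.5   
6  | Dune         | 7     
9  | Inception    | 6.3   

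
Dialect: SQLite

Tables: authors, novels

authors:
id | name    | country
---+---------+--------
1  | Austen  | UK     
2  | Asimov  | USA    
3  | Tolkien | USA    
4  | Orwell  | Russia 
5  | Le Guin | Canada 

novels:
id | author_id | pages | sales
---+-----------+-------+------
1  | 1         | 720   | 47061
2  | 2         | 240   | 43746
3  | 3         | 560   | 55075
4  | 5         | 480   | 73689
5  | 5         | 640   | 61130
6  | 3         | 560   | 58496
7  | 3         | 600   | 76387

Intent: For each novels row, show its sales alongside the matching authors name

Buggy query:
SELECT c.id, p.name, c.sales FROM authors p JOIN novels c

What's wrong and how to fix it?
Bug: JOIN with no ON clause produces a cartesian product; every novels row pairs with every authors row

Fix: Add ON c.author_id = p.id to the JOIN

Corrected query:
SELECT c.id, p.name, c.sales FROM authors p JOIN novels c ON c.author_id = p.id

Result:
id | name    | sales
---+---------+------
1  | Austen  | 47061
2  | Asimov  | 43746
3  | Tolkien | 55075
4  | Le Guin | 73689
5  | Le Guin | 61130
6  | Tolkien | 58496
7  | Tolkien | 76387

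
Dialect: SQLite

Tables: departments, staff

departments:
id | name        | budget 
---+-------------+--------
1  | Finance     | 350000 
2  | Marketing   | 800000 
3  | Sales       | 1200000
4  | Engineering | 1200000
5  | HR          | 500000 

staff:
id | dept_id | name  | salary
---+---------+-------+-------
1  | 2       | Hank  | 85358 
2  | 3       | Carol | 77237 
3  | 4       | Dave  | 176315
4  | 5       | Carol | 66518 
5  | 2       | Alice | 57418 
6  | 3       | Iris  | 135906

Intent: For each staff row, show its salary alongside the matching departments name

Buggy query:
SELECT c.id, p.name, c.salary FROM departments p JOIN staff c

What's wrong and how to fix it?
Bug: JOIN with no ON clause produces a cartesian product; every staff row pairs with every departments row

Fix: Specify the join condition linking the foreign key to the parent id

Corrected query:
SELECT c.id, p.name, c.salary FROM departments p JOIN staff c ON c.dept_id = p.id

Result:
id | name        | salary
---+-------------+-------
1  | Marketing   | 85358 
2  | Sales       | 77237 
3  | Engineering | 176315
4  | HR          | 66518 
5  | Marketing   | 57418 
6  | Sales       | 135906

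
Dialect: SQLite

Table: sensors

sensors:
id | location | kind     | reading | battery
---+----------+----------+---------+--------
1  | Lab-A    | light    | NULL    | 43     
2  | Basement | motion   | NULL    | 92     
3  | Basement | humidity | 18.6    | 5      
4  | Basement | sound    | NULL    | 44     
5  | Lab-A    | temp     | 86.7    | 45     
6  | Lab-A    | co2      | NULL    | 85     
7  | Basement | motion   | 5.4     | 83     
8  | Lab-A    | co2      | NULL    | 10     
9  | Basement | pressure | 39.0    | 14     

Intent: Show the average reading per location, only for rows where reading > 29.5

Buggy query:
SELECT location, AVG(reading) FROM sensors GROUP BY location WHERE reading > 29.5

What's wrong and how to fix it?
Bug: Row-level WHERE must come before GROUP BY in the clause order

Fix: Move the WHERE clause before GROUP BY

Corrected query:
SELECT location, AVG(reading) FROM sensors WHERE reading > 29.5 GROUP BY location

Result:
location | AVG(reading)
---------+-------------
Basement | 39          
Lab-A    | 86.7        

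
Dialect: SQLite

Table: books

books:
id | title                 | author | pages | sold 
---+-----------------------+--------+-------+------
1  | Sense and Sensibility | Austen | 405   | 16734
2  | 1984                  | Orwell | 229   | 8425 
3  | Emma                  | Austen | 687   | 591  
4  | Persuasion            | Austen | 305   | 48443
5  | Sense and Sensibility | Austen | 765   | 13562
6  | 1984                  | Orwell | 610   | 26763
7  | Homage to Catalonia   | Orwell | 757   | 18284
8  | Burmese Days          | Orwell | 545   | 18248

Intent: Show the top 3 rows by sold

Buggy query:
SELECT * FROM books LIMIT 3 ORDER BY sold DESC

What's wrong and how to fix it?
Bug: ORDER BY cannot follow LIMIT; LIMIT is the final clause

Fix: Swap the clauses: ORDER BY first, then LIMIT

Corrected query:
SELECT * FROM books ORDER BY sold DESC LIMIT 3

Result:
id | title               | author | pages | sold 
---+---------------------+--------+-------+------
4  | Persuasion          | Austen | 305   | 48443
6  | 1984                | Orwell | 610   | 26763
7  | Homage to Catalonia | Orwell | 757   | 18284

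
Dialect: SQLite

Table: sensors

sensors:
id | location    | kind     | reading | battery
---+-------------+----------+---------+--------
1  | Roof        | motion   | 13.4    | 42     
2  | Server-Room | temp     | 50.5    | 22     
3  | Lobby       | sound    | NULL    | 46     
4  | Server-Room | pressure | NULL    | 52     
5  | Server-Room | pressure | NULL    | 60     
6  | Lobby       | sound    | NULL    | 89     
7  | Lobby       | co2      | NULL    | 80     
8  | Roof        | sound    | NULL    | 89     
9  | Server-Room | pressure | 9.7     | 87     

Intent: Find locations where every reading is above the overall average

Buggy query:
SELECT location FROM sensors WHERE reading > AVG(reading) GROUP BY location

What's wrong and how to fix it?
Bug: AVG() is an aggregate; it can't sit directly in WHERE

Fix: Compute the overall average in a scalar subquery and compare each group's MIN against it in HAVING

Corrected query:
SELECT location FROM sensors GROUP BY location HAVING MIN(reading) > (SELECT AVG(reading) FROM sensors)

Result:
(no rows)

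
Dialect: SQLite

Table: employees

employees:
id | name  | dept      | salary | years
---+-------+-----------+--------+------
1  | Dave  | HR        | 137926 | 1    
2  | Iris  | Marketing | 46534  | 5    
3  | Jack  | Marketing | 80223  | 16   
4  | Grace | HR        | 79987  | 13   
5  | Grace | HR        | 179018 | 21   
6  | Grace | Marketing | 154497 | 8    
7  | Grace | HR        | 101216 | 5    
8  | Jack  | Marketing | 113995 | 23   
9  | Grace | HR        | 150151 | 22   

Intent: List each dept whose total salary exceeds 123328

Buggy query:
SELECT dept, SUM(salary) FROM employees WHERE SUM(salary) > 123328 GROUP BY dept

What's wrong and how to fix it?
Bug: WHERE runs before GROUP BY, so aggregates aren't available there

Fix: Move the aggregate condition to a HAVING clause

Corrected query:
SELECT dept, SUM(salary) FROM employees GROUP BY dept HAVING SUM(salary) > 123328

Result:
dept      | SUM(salary)
----------+------------
HR        | 648298     
Marketing | 395249     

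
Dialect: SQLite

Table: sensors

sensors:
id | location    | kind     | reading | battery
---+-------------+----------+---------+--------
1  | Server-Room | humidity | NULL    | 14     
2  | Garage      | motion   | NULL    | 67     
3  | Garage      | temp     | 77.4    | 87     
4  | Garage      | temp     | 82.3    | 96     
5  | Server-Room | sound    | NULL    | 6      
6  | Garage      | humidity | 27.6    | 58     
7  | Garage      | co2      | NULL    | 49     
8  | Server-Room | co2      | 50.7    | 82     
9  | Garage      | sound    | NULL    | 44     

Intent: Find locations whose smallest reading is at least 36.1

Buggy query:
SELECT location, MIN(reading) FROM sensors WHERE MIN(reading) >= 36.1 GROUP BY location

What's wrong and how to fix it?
Bug: Aggregates like MIN are computed per group after WHERE runs

Fix: Use HAVING for the per-group MIN condition

Corrected query:
SELECT location, MIN(reading) FROM sensors GROUP BY location HAVING MIN(reading) >= 36.1

Result:
location    | MIN(reading)
------------+-------------
Server-Room | 50.7        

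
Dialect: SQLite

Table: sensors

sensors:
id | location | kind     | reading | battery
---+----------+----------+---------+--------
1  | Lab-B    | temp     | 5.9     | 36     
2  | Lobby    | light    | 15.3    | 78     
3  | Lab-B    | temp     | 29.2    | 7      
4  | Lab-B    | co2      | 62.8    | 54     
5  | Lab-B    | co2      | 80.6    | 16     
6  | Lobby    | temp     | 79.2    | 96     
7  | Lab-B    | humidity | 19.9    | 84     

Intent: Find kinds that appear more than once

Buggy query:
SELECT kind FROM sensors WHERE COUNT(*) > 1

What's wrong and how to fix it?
Bug: COUNT(*) is an aggregate and cannot be used in WHERE

Fix: GROUP BY kind, then filter groups with HAVING COUNT(*) > 1

Corrected query:
SELECT kind FROM sensors GROUP BY kind HAVING COUNT(*) > 1

Result:
kind
----
co2 
temp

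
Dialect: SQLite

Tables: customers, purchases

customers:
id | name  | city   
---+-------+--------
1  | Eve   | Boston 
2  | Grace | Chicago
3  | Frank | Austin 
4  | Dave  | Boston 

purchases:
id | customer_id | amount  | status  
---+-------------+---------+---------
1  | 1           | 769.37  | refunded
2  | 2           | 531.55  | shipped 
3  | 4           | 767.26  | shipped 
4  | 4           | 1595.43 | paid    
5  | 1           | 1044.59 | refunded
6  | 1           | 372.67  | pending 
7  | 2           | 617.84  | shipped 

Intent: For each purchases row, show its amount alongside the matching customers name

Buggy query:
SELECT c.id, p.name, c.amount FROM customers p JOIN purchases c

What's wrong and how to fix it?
Bug: Missing join condition: each purchases row is matched to all customers rows instead of just its own

Fix: Add ON c.customer_id = p.id to the JOIN

Corrected query:
SELECT c.id, p.name, c.amount FROM customers p JOIN purchases c ON c.customer_id = p.id

Result:
id | name  | amount 
---+-------+--------
1  | Eve   | 769.37 
2  | Grace | 531.55 
3  | Dave  | 767.26 
4  | Dave  | 1595.43
5  | Eve   | 1044.59
6  | Eve   | 372.67 
7  | Grace | 617.84 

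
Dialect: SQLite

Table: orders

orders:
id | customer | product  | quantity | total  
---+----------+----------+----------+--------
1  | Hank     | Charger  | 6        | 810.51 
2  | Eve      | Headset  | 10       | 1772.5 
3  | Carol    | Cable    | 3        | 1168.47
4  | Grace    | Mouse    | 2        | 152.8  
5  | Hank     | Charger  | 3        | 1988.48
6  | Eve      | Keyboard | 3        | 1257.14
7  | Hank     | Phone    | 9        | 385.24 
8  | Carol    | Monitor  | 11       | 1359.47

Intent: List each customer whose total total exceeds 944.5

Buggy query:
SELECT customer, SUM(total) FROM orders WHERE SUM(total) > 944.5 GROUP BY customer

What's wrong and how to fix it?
Bug: WHERE runs before GROUP BY, so aggregates aren't available there

Fix: Use HAVING (which filters groups after aggregation) instead of WHERE

Corrected query:
SELECT customer, SUM(total) FROM orders GROUP BY customer HAVING SUM(total) > 944.5

Result:
customer | SUM(total)
---------+-----------
Carol    | 2527.94   
Eve      | 3029.64   
Hank     | 3184.23   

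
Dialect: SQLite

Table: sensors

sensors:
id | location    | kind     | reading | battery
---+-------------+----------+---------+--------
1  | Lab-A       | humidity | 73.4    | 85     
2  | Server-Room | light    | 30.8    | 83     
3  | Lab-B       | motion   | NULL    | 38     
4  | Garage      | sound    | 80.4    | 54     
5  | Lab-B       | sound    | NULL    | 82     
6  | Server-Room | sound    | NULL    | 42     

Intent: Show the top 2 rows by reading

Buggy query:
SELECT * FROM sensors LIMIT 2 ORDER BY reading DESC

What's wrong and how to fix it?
Bug: ORDER BY cannot follow LIMIT; LIMIT is the final clause

Fix: Sort with ORDER BY, then apply LIMIT

Corrected query:
SELECT * FROM sensors ORDER BY reading DESC LIMIT 2

Result:
id | location | kind     | reading | battery
---+----------+----------+---------+--------
4  | Garage   | sound    | 80.4    | 54     
1  | Lab-A    | humidity | 73.4    | 85     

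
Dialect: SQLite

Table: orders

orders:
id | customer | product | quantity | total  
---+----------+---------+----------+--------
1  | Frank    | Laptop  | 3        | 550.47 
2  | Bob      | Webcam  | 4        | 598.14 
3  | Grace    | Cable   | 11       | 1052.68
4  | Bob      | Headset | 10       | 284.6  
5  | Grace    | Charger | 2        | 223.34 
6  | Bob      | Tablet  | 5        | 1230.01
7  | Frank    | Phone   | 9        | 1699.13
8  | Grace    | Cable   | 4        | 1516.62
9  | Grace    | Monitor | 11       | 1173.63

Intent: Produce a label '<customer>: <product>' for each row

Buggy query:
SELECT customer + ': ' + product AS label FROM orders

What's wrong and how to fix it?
Bug: SQLite uses || for string concatenation; + coerces text to numbers (yielding 0)

Fix: Use the || operator for string concatenation

Corrected query:
SELECT customer || ': ' || product AS label FROM orders

Result:
label         
--------------
Frank: Laptop 
Bob: Webcam   
Grace: Cable  
Bob: Headset  
Grace: Charger
Bob: Tablet   
Frank: Phone  
Grace: Cable  
Grace: Monitor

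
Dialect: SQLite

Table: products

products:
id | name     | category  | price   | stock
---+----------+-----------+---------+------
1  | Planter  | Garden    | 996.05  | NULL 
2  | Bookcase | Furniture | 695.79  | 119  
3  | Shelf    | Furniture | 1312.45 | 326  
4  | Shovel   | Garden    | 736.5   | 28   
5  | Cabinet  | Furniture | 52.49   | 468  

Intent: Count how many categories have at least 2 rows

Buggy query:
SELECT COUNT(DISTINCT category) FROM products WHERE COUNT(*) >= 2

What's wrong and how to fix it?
Bug: COUNT(*) cannot appear in WHERE; the per-group count doesn't exist yet

Fix: Use a subquery that GROUPs and filters with HAVING, then count its rows

Corrected query:
SELECT COUNT(*) FROM (SELECT category FROM products GROUP BY category HAVING COUNT(*) >= 2)

Result:
COUNT(*)
--------
2       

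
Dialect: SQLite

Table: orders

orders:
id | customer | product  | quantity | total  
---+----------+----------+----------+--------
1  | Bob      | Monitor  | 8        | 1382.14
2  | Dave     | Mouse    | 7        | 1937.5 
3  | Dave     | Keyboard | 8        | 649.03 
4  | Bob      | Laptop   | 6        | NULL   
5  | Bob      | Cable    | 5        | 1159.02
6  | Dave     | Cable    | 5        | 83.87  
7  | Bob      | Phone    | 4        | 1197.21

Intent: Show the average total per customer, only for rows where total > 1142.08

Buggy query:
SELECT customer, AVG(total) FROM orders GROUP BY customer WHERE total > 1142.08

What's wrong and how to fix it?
Bug: Row-level WHERE must come before GROUP BY in the clause order

Fix: Move the WHERE clause before GROUP BY

Corrected query:
SELECT customer, AVG(total) FROM orders WHERE total > 1142.08 GROUP BY customer

Result:
customer | AVG(total) 
---------+------------
Bob      | 1246.123333
Dave     | 1937.5     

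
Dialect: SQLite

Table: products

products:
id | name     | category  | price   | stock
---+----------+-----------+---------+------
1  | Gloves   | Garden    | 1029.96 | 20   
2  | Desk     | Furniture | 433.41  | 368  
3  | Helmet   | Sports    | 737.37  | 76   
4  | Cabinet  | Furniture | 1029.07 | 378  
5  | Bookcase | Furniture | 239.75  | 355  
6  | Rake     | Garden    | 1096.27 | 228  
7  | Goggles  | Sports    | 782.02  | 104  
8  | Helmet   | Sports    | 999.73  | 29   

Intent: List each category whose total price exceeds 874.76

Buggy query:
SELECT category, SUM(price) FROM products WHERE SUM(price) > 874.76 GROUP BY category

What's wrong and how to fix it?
Bug: Aggregate functions cannot appear in a WHERE clause

Fix: Move the aggregate condition to a HAVING clause

Corrected query:
SELECT category, SUM(price) FROM products GROUP BY category HAVING SUM(price) > 874.76

Result:
category  | SUM(price)
----------+-----------
Furniture | 1702.23   
Garden    | 2126.23   
Sports    | 2519.12   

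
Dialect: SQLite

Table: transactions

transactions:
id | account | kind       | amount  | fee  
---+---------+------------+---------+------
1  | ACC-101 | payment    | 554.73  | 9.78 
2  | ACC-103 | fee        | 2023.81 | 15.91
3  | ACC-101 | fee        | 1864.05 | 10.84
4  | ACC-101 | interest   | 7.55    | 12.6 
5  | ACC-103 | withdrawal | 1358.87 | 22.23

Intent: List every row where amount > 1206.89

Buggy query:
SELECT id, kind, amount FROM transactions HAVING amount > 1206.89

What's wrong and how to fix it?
Bug: This is a non-aggregate query (no GROUP BY, no aggregates), so in SQLite the HAVING clause is invalid here; a row-level condition belongs in WHERE

Fix: Use WHERE for row-level filtering

Corrected query:
SELECT id, kind, amount FROM transactions WHERE amount > 1206.89

Result:
id | kind       | amount 
---+------------+--------
2  | fee        | 2023.81
3  | fee        | 1864.05
5  | withdrawal | 1358.87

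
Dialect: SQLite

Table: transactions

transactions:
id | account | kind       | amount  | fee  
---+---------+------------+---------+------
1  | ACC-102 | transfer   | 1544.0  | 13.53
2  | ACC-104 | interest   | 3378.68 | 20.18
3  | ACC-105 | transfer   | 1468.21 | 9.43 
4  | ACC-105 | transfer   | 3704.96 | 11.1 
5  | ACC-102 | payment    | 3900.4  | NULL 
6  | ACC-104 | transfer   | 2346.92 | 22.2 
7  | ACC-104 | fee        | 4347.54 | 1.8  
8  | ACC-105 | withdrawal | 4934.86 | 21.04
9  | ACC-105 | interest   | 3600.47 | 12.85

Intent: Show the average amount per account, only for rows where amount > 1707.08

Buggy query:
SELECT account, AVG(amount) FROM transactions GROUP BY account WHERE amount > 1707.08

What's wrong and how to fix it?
Bug: WHERE cannot follow GROUP BY

Fix: Move the WHERE clause before GROUP BY

Corrected query:
SELECT account, AVG(amount) FROM transactions WHERE amount > 1707.08 GROUP BY account

Result:
account | AVG(amount)
--------+------------
ACC-102 | 3900.4     
ACC-104 | 3357.713333
ACC-105 | 4080.096667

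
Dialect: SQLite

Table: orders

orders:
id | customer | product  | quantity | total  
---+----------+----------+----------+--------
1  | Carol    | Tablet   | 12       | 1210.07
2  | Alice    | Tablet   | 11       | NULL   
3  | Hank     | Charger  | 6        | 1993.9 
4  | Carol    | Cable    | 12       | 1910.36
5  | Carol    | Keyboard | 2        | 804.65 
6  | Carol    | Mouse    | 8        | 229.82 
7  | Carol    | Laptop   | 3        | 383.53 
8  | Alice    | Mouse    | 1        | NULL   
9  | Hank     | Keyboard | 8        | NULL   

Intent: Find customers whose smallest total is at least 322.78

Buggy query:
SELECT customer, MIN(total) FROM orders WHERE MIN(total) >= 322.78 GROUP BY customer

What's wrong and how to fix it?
Bug: MIN() in WHERE is a misuse of aggregate

Fix: Replace WHERE with HAVING after the GROUP BY

Corrected query:
SELECT customer, MIN(total) FROM orders GROUP BY customer HAVING MIN(total) >= 322.78

Result:
customer | MIN(total)
---------+-----------
Hank     | 1993.9    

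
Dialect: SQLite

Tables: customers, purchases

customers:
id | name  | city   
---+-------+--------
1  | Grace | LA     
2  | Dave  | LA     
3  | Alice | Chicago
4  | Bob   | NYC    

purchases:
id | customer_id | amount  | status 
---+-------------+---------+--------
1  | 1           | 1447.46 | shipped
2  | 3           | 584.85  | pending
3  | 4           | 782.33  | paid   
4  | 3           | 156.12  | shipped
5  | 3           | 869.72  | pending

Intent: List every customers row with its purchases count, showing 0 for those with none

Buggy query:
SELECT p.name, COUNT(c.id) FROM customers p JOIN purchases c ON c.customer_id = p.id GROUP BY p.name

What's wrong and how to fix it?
Bug: INNER JOIN drops customers rows that have no matching purchases rows

Fix: Use LEFT JOIN so parents without children still appear (COUNT(c.id) gives 0)

Corrected query:
SELECT p.name, COUNT(c.id) FROM customers p LEFT JOIN purchases c ON c.customer_id = p.id GROUP BY p.name

Result:
name  | COUNT(c.id)
------+------------
Alice | 3          
Bob   | 1          
Dave  | 0          
Grace | 1          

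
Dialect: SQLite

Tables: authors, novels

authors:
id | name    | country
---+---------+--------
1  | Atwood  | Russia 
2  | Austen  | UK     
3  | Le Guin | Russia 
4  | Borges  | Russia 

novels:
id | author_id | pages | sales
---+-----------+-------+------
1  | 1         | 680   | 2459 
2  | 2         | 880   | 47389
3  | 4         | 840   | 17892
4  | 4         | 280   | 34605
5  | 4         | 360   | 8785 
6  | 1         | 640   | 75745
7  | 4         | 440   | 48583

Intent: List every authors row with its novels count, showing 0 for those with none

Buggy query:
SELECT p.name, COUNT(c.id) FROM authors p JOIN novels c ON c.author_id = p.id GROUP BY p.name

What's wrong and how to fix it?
Bug: An inner join excludes parents with zero children

Fix: Use LEFT JOIN so parents without children still appear (COUNT(c.id) gives 0)

Corrected query:
SELECT p.name, COUNT(c.id) FROM authors p LEFT JOIN novels c ON c.author_id = p.id GROUP BY p.name

Result:
name    | COUNT(c.id)
--------+------------
Atwood  | 2          
Austen  | 1          
Borges  | 4          
Le Guin | 0          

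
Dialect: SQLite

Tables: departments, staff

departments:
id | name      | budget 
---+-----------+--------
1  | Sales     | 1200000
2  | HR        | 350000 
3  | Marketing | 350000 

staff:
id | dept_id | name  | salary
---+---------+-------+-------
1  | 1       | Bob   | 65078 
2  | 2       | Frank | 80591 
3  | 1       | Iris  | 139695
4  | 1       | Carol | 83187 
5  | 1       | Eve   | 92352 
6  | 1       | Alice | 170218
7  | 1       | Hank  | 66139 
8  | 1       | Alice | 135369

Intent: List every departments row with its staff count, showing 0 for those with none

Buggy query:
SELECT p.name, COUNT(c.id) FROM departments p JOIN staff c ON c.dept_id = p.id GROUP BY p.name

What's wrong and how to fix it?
Bug: An inner join excludes parents with zero children

Fix: Use LEFT JOIN so parents without children still appear (COUNT(c.id) gives 0)

Corrected query:
SELECT p.name, COUNT(c.id) FROM departments p LEFT JOIN staff c ON c.dept_id = p.id GROUP BY p.name

Result:
name      | COUNT(c.id)
----------+------------
HR        | 1          
Marketing | 0          
Sales     | 7          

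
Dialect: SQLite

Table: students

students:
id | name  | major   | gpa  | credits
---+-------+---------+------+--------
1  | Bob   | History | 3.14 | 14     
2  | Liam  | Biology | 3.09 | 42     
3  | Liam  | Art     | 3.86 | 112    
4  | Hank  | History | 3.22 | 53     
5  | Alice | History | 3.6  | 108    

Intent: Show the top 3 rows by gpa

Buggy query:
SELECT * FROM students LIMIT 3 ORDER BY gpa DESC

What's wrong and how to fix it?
Bug: LIMIT must come after ORDER BY

Fix: Sort with ORDER BY, then apply LIMIT

Corrected query:
SELECT * FROM students ORDER BY gpa DESC LIMIT 3

Result:
id | name  | major   | gpa  | credits
---+-------+---------+------+--------
3  | Liam  | Art     | 3.86 | 112    
5  | Alice | History | 3.6  | 108    
4  | Hank  | History | 3.22 | 53     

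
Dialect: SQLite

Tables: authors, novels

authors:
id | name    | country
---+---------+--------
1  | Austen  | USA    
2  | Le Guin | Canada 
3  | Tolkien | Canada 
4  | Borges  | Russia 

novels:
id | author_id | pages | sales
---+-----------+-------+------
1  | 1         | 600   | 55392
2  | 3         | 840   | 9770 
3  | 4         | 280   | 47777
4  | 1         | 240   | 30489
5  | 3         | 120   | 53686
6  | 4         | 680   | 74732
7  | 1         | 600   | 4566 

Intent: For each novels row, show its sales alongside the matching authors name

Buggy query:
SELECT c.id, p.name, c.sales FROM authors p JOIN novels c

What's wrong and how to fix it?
Bug: Missing join condition: each novels row is matched to all authors rows instead of just its own

Fix: Add ON c.author_id = p.id to the JOIN

Corrected query:
SELECT c.id, p.name, c.sales FROM authors p JOIN novels c ON c.author_id = p.id

Result:
id | name    | sales
---+---------+------
1  | Austen  | 55392
2  | Tolkien | 9770 
3  | Borges  | 47777
4  | Austen  | 30489
5  | Tolkien | 53686
6  | Borges  | 74732
7  | Austen  | 4566 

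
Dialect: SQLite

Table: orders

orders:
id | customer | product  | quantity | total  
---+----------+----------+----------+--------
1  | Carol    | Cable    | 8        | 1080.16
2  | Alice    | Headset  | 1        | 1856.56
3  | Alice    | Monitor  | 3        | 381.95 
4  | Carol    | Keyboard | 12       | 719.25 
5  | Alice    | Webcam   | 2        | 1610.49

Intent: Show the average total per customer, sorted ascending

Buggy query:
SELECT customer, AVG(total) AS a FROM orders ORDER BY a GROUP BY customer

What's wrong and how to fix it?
Bug: ORDER BY appears before GROUP BY; SQL clause order requires GROUP BY first

Fix: Move ORDER BY to the end, after GROUP BY

Corrected query:
SELECT customer, AVG(total) AS a FROM orders GROUP BY customer ORDER BY a

Result:
customer | a      
---------+--------
Carol    | 899.705
Alice    | 1283   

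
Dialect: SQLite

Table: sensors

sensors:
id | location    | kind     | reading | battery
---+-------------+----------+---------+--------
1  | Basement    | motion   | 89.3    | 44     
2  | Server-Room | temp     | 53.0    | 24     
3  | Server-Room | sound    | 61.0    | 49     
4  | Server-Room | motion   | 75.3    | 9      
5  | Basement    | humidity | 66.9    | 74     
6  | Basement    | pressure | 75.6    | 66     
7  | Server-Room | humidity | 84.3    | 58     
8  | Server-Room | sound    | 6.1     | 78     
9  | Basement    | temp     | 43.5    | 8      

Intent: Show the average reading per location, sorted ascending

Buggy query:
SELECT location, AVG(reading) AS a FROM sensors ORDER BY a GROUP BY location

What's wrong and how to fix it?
Bug: ORDER BY appears before GROUP BY; SQL clause order requires GROUP BY first

Fix: Move ORDER BY to the end, after GROUP BY

Corrected query:
SELECT location, AVG(reading) AS a FROM sensors GROUP BY location ORDER BY a

Result:
location    | a     
------------+-------
Server-Room | 55.94 
Basement    | 68.825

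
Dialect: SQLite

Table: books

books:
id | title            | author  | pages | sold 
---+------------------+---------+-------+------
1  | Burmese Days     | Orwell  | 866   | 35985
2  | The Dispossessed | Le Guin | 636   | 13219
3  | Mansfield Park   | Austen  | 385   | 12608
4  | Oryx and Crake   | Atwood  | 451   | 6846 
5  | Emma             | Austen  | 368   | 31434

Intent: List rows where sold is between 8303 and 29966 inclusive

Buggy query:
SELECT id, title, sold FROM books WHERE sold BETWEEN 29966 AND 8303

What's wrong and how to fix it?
Bug: The bounds are reversed; BETWEEN a AND b requires a <= b to match anything

Fix: Write BETWEEN 8303 AND 29966

Corrected query:
SELECT id, title, sold FROM books WHERE sold BETWEEN 8303 AND 29966

Result:
id | title            | sold 
---+------------------+------
2  | The Dispossessed | 13219
3  | Mansfield Park   | 12608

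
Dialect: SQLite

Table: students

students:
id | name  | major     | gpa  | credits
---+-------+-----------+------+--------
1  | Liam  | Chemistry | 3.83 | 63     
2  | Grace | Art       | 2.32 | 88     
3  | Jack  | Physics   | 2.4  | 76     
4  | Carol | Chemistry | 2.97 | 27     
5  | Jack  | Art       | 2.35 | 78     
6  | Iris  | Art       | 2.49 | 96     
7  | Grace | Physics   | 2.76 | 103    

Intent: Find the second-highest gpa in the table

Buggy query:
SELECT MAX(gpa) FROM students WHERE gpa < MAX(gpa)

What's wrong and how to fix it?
Bug: MAX(gpa) on the right of the comparison is an aggregate-in-WHERE error

Fix: Compute the overall MAX in a subquery, then take MAX of rows below it

Corrected query:
SELECT MAX(gpa) FROM students WHERE gpa < (SELECT MAX(gpa) FROM students)

Result:
MAX(gpa)
--------
2.97    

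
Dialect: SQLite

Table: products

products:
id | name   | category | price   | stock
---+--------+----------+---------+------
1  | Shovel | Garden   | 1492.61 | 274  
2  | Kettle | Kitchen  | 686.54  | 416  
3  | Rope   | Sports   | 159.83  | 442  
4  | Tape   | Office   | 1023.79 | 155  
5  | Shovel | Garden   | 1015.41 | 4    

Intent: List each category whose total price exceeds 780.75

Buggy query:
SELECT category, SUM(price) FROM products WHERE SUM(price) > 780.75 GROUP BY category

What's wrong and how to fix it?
Bug: SUM(price) is an aggregate, but WHERE filters rows before aggregation

Fix: Move the aggregate condition to a HAVING clause

Corrected query:
SELECT category, SUM(price) FROM products GROUP BY category HAVING SUM(price) > 780.75

Result:
category | SUM(price)
---------+-----------
Garden   | 2508.02   
Office   | 1023.79   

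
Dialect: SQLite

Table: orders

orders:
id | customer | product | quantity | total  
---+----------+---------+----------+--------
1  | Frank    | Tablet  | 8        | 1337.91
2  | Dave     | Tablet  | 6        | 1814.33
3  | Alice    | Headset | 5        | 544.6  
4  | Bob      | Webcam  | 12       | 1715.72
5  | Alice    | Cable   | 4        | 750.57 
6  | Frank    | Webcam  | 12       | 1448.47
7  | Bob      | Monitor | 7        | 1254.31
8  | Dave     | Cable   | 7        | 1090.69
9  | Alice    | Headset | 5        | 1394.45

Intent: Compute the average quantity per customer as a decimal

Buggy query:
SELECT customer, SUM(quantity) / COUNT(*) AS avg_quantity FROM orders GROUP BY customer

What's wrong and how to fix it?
Bug: Both operands are integers, so '/' performs integer division and truncates

Fix: Cast one side to REAL so the division keeps the fractional part

Corrected query:
SELECT customer, SUM(quantity) * 1.0 / COUNT(*) AS avg_quantity FROM orders GROUP BY customer

Result:
customer | avg_quantity
---------+-------------
Alice    | 4.666667    
Bob      | 9.5         
Dave     | 6.5         
Frank    | 10          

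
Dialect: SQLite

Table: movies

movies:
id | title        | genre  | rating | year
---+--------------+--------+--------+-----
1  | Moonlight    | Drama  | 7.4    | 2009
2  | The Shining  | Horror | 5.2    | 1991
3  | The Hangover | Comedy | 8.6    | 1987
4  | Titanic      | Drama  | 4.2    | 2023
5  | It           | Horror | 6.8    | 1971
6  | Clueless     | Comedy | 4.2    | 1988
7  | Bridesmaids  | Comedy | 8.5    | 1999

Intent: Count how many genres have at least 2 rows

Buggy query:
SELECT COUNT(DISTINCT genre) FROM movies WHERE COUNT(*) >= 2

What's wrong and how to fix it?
Bug: COUNT(*) cannot appear in WHERE; the per-group count doesn't exist yet

Fix: Group first with HAVING COUNT(*) >= 2, then COUNT the resulting groups

Corrected query:
SELECT COUNT(*) FROM (SELECT genre FROM movies GROUP BY genre HAVING COUNT(*) >= 2)

Result:
COUNT(*)
--------
3       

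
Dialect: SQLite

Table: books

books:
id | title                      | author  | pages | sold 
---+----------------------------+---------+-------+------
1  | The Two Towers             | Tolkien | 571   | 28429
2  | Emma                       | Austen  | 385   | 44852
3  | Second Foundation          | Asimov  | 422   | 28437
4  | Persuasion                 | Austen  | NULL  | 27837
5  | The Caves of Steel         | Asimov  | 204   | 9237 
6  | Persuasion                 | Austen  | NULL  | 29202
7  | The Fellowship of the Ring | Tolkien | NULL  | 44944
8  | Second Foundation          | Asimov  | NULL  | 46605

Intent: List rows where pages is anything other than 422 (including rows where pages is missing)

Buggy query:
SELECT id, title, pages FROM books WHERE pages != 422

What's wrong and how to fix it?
Bug: 'pages != 422' is unknown when pages is NULL, so NULL rows are silently excluded

Fix: Handle NULL separately with IS NULL alongside the inequality

Corrected query:
SELECT id, title, pages FROM books WHERE pages != 422 OR pages IS NULL

Result:
id | title                      | pages
---+----------------------------+------
1  | The Two Towers             | 571  
2  | Emma                       | 385  
4  | Persuasion                 | NULL 
5  | The Caves of Steel         | 204  
6  | Persuasion                 | NULL 
7  | The Fellowship of the Ring | NULL 
8  | Second Foundation          | NULL 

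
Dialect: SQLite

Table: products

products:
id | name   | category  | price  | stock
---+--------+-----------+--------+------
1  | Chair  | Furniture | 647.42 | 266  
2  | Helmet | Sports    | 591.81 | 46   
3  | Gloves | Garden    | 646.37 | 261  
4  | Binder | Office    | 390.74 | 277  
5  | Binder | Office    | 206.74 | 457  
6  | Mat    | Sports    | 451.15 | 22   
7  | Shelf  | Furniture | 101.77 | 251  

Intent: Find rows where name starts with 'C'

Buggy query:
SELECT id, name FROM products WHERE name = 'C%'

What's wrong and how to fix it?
Bug: Wildcards only work with LIKE; '=' treats '%' as a literal character

Fix: Replace '=' with LIKE so 'C%' is treated as a pattern

Corrected query:
SELECT id, name FROM products WHERE name LIKE 'C%'

Result:
id | name 
---+------
1  | Chair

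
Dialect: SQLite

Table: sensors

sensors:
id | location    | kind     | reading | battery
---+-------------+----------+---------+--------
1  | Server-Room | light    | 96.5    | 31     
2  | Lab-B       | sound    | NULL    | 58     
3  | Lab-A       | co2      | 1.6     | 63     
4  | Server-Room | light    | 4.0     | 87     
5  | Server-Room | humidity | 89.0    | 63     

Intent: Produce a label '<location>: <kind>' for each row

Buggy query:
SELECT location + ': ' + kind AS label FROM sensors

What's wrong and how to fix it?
Bug: '+' is numeric addition; on text columns SQLite converts them to 0 instead of concatenating

Fix: Replace + with || to concatenate text

Corrected query:
SELECT location || ': ' || kind AS label FROM sensors

Result:
label                
---------------------
Server-Room: light   
Lab-B: sound         
Lab-A: co2           
Server-Room: light   
Server-Room: humidity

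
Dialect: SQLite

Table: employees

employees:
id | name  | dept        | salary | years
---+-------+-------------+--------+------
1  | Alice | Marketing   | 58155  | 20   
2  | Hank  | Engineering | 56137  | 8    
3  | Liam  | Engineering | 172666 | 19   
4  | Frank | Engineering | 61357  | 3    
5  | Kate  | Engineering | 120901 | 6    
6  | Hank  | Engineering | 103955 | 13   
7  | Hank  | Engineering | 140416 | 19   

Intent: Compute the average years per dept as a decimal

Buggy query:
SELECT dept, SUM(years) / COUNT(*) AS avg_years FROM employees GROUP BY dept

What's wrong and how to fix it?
Bug: Both operands are integers, so '/' performs integer division and truncates

Fix: Cast one side to REAL so the division keeps the fractional part

Corrected query:
SELECT dept, SUM(years) * 1.0 / COUNT(*) AS avg_years FROM employees GROUP BY dept

Result:
dept        | avg_years
------------+----------
Engineering | 11.333333
Marketing   | 20       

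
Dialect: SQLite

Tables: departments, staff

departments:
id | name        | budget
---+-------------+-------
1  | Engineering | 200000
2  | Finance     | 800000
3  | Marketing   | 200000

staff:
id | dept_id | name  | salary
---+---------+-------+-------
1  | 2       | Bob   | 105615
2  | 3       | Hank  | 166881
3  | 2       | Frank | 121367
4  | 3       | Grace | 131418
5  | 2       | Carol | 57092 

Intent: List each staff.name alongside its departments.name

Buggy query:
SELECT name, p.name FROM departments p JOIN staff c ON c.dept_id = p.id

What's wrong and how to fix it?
Bug: 'name' exists in both joined tables, so the database can't tell which one is meant

Fix: Prefix ambiguous columns with the table alias

Corrected query:
SELECT c.name, p.name FROM departments p JOIN staff c ON c.dept_id = p.id

Result:
name  | name     
------+----------
Bob   | Finance  
Hank  | Marketing
Frank | Finance  
Grace | Marketing
Carol | Finance  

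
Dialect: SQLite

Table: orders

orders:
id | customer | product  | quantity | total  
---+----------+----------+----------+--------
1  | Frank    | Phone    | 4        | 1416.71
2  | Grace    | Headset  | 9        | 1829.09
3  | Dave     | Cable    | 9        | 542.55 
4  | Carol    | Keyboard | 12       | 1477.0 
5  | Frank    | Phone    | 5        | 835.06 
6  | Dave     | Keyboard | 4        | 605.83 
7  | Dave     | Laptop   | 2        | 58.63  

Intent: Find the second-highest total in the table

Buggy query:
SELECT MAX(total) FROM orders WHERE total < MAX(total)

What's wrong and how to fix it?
Bug: MAX(total) on the right of the comparison is an aggregate-in-WHERE error

Fix: Put the inner MAX in a scalar subquery

Corrected query:
SELECT MAX(total) FROM orders WHERE total < (SELECT MAX(total) FROM orders)

Result:
MAX(total)
----------
1477      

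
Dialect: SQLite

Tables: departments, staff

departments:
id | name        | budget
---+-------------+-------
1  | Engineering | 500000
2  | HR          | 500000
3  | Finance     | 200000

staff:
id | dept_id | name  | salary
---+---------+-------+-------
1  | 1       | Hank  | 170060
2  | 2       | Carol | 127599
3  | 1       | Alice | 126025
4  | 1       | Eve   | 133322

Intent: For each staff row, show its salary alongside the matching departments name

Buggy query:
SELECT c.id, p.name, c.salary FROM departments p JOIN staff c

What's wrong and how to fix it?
Bug: Missing join condition: each staff row is matched to all departments rows instead of just its own

Fix: Add ON c.dept_id = p.id to the JOIN

Corrected query:
SELECT c.id, p.name, c.salary FROM departments p JOIN staff c ON c.dept_id = p.id

Result:
id | name        | salary
---+-------------+-------
1  | Engineering | 170060
2  | HR          | 127599
3  | Engineering | 126025
4  | Engineering | 133322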